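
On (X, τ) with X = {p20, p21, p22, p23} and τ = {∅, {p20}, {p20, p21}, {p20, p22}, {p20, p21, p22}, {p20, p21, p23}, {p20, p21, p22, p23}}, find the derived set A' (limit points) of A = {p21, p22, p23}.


A' = {p23}

For each x ∈ X, list the open sets U ∈ τ with x ∈ U, then check whether U ∩ (A ∖ {x}) ≠ ∅ for every such U.
  x = p20: open {p20} ∋ x has {p20} ∩ (A ∖ {p20}) = ∅, so x is NOT a limit point.
  x = p21: open {p20, p21} ∋ x has {p20, p21} ∩ (A ∖ {p21}) = ∅, so x is NOT a limit point.
  x = p22: open {p20, p22} ∋ x has {p20, p22} ∩ (A ∖ {p22}) = ∅, so x is NOT a limit point.
  x = p23: opens ∋ x are {p20, p21, p23}, {p20, p21, p22, p23}; each meets A ∖ {p23}, so x IS a limit point.
Collecting: A' = {p23}.


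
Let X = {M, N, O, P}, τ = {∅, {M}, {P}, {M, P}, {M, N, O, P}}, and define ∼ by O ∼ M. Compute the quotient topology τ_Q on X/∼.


X/∼ = {[M=O], [N], [P]}; |τ_Q| = 3.

Equivalence classes: [M=O], [N], [P].
Quotient map π: X → X/∼ sends M ↦ [M=O], N ↦ [N], O ↦ [M=O], P ↦ [P].
For each subset V ⊆ X/∼, compute π^{-1}(V) ⊆ X and check whether π^{-1}(V) ∈ τ. V is open in τ_Q iff π^{-1}(V) ∈ τ.
  V = {}: π^{-1}(V) = ∅ ∈ τ ✓.
  V = {[M=O]}: π^{-1}(V) = {M, O} ∉ τ ✗.
  V = {[N]}: π^{-1}(V) = {N} ∉ τ ✗.
  V = {[M=O], [N]}: π^{-1}(V) = {M, N, O} ∉ τ ✗.
  V = {[P]}: π^{-1}(V) = {P} ∈ τ ✓.
  V = {[M=O], [P]}: π^{-1}(V) = {M, O, P} ∉ τ ✗.
  V = {[N], [P]}: π^{-1}(V) = {N, P} ∉ τ ✗.
  V = {[M=O], [N], [P]}: π^{-1}(V) = {M, N, O, P} ∈ τ ✓.
Open sets in the quotient: τ_Q = {{}, {[P]}, {[M=O], [N], [P]}} (3 elements).


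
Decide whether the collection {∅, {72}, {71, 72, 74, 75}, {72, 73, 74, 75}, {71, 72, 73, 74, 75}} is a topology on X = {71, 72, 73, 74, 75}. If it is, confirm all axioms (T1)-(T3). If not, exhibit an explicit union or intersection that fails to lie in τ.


τ is NOT a topology on X.

Axiom (T1): ∅ ∈ τ? Yes; X ∈ τ? Yes.
Axiom (T2/T3): check pairwise unions and intersections of members of τ.
Counterexample for (T3): {71, 72, 74, 75} ∩ {72, 73, 74, 75} = {72, 74, 75} ∉ τ. Therefore τ is NOT a topology.


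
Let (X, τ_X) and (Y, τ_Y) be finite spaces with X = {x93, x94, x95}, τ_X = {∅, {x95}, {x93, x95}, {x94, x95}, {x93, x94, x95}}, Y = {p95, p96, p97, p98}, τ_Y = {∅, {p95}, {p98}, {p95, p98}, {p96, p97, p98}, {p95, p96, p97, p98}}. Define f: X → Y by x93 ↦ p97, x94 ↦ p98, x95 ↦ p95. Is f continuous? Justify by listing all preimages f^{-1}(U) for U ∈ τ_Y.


f is NOT continuous.

Compute f^{-1}(U) for each U ∈ τ_Y:
  U = ∅: f^{-1}(U) = ∅ ∈ τ_X ✓.
  U = {p95}: f^{-1}(U) = {x95} ∈ τ_X ✓.
  U = {p98}: f^{-1}(U) = {x94} ∉ τ_X ✗.
  U = {p95, p98}: f^{-1}(U) = {x94, x95} ∈ τ_X ✓.
  U = {p96, p97, p98}: f^{-1}(U) = {x93, x94} ∉ τ_X ✗.
  U = {p95, p96, p97, p98}: f^{-1}(U) = {x93, x94, x95} ∈ τ_X ✓.
Found U = {p98} with f^{-1}(U) = {x94} not in τ_X. Therefore f is NOT continuous.


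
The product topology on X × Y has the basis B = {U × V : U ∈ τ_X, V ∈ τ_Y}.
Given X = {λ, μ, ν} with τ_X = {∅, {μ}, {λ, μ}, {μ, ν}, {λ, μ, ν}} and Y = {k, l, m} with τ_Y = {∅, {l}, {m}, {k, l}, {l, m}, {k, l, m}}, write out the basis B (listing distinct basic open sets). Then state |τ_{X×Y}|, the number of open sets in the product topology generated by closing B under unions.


Basis B = {∅ × ∅, {μ} × {l}, {μ} × {m}, {λ, μ} × {l}, {λ, μ} × {m}, {μ} × {k, l}, {μ} × {l, m}, {μ, ν} × {l}, {μ, ν} × {m}, {λ, μ, ν} × {l}, {λ, μ, ν} × {m}, {μ} × {k, l, m}, {λ, μ} × {k, l}, {λ, μ} × {l, m}, {μ, ν} × {k, l}, {μ, ν} × {l, m}, {λ, μ} × {k, l, m}, {λ, μ, ν} × {k, l}, {λ, μ, ν} × {l, m}, {μ, ν} × {k, l, m}, {λ, μ, ν} × {k, l, m}}; |τ_{X×Y}| = 70.

Enumerate products U × V with U ∈ τ_X, V ∈ τ_Y (deduplicated):
  ∅ × ∅ = {} (∅)
  {μ} × {l} = {(μ,l)}
  {μ} × {m} = {(μ,m)}
  {λ, μ} × {l} = {(λ,l), (μ,l)}
  {λ, μ} × {m} = {(λ,m), (μ,m)}
  {μ} × {k, l} = {(μ,k), (μ,l)}
  {μ} × {l, m} = {(μ,l), (μ,m)}
  {μ, ν} × {l} = {(μ,l), (ν,l)}
  {μ, ν} × {m} = {(μ,m), (ν,m)}
  {λ, μ, ν} × {l} = {(λ,l), (μ,l), (ν,l)}
  {λ, μ, ν} × {m} = {(λ,m), (μ,m), (ν,m)}
  {μ} × {k, l, m} = {(μ,k), (μ,l), (μ,m)}
  {λ, μ} × {k, l} = {(λ,k), (λ,l), (μ,k), (μ,l)}
  {λ, μ} × {l, m} = {(λ,l), (λ,m), (μ,l), (μ,m)}
  {μ, ν} × {k, l} = {(μ,k), (μ,l), (ν,k), (ν,l)}
  {μ, ν} × {l, m} = {(μ,l), (μ,m), (ν,l), (ν,m)}
  {λ, μ} × {k, l, m} = {(λ,k), (λ,l), (λ,m), (μ,k), (μ,l), (μ,m)}
  {λ, μ, ν} × {k, l} = {(λ,k), (λ,l), (μ,k), (μ,l), (ν,k), (ν,l)}
  {λ, μ, ν} × {l, m} = {(λ,l), (λ,m), (μ,l), (μ,m), (ν,l), (ν,m)}
  {μ, ν} × {k, l, m} = {(μ,k), (μ,l), (μ,m), (ν,k), (ν,l), (ν,m)}
  {λ, μ, ν} × {k, l, m} = {(λ,k), (λ,l), (λ,m), (μ,k), (μ,l), (μ,m), (ν,k), (ν,l), (ν,m)}
These 21 distinct sets form the basis B.
Close under arbitrary unions to get τ_{X×Y}; counting gives |τ_{X×Y}| = 70.


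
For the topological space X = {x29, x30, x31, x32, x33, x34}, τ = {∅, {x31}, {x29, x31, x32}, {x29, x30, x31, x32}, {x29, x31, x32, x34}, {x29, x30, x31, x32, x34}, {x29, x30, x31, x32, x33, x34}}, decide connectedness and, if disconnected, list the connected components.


(X, τ) is connected.

Find clopen sets (U ∈ τ with X ∖ U ∈ τ):
  U = ∅, X ∖ U = {x29, x30, x31, x32, x33, x34} — both open, so U is clopen.
  U = {x29, x30, x31, x32, x33, x34}, X ∖ U = ∅ — both open, so U is clopen.
Only trivial clopens (∅ and X) exist, so (X, τ) is connected.
Compute connected components by grouping points that agree on all clopens:
  component: {x29, x30, x31, x32, x33, x34}


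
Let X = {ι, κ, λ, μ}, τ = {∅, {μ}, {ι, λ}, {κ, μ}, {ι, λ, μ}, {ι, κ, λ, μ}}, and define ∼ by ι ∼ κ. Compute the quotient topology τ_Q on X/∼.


X/∼ = {[ι=κ], [λ], [μ]}; |τ_Q| = 3.

Equivalence classes: [ι=κ], [λ], [μ].
Quotient map π: X → X/∼ sends ι ↦ [ι=κ], κ ↦ [ι=κ], λ ↦ [λ], μ ↦ [μ].
For each subset V ⊆ X/∼, compute π^{-1}(V) ⊆ X and check whether π^{-1}(V) ∈ τ. V is open in τ_Q iff π^{-1}(V) ∈ τ.
  V = {}: π^{-1}(V) = ∅ ∈ τ ✓.
  V = {[ι=κ]}: π^{-1}(V) = {ι, κ} ∉ τ ✗.
  V = {[λ]}: π^{-1}(V) = {λ} ∉ τ ✗.
  V = {[ι=κ], [λ]}: π^{-1}(V) = {ι, κ, λ} ∉ τ ✗.
  V = {[μ]}: π^{-1}(V) = {μ} ∈ τ ✓.
  V = {[ι=κ], [μ]}: π^{-1}(V) = {ι, κ, μ} ∉ τ ✗.
  V = {[λ], [μ]}: π^{-1}(V) = {λ, μ} ∉ τ ✗.
  V = {[ι=κ], [λ], [μ]}: π^{-1}(V) = {ι, κ, λ, μ} ∈ τ ✓.
Open sets in the quotient: τ_Q = {{}, {[μ]}, {[ι=κ], [λ], [μ]}} (3 elements).


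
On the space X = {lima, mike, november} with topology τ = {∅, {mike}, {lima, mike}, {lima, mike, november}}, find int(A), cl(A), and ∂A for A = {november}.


int(A) = ∅, cl(A) = {november}, ∂A = {november}.

Closed sets in (X, τ) are complements of opens:
  closed(X, τ) = {∅, {november}, {lima, november}, {lima, mike, november}}.
int(A) = ⋃ {U ∈ τ : U ⊆ A}. Opens contained in A: ∅.
Taking the union of these: int(A) = ∅.
cl(A) = ⋂ {C closed : A ⊆ C}. Closed sets containing A: {november}, {lima, november}, {lima, mike, november}.
Intersecting these: cl(A) = {november}.
∂A = cl(A) ∖ int(A) = {november} ∖ ∅ = {november}.


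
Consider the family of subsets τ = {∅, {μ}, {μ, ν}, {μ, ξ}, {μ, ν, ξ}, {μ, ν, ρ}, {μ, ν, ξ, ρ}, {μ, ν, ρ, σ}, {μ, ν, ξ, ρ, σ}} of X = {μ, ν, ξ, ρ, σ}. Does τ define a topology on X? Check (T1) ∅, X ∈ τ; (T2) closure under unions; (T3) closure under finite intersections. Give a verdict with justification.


τ IS a topology on X.

Axiom (T1): ∅ ∈ τ? Yes; X ∈ τ? Yes.
Axiom (T2/T3): check pairwise unions and intersections of members of τ.
All pairwise intersections and unions checked — each lies in τ. Therefore τ satisfies (T1), (T2), (T3): it IS a topology on X.


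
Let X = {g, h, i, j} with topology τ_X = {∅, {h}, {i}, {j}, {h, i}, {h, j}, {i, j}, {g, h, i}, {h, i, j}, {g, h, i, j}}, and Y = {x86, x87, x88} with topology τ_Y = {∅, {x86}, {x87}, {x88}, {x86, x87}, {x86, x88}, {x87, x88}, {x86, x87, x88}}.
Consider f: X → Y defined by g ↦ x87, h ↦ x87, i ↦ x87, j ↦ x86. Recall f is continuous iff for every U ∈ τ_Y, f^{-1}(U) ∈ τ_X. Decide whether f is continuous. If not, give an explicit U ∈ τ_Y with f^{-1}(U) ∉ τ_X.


f IS continuous.

Compute f^{-1}(U) for each U ∈ τ_Y:
  U = ∅: f^{-1}(U) = ∅ ∈ τ_X ✓.
  U = {x86}: f^{-1}(U) = {j} ∈ τ_X ✓.
  U = {x87}: f^{-1}(U) = {g, h, i} ∈ τ_X ✓.
  U = {x88}: f^{-1}(U) = ∅ ∈ τ_X ✓.
  U = {x86, x87}: f^{-1}(U) = {g, h, i, j} ∈ τ_X ✓.
  U = {x86, x88}: f^{-1}(U) = {j} ∈ τ_X ✓.
  U = {x87, x88}: f^{-1}(U) = {g, h, i} ∈ τ_X ✓.
  U = {x86, x87, x88}: f^{-1}(U) = {g, h, i, j} ∈ τ_X ✓.
Every preimage lies in τ_X, so f IS continuous.


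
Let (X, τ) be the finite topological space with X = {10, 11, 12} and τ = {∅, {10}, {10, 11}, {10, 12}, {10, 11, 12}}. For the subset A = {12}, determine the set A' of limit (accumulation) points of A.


A' = ∅

For each x ∈ X, list the open sets U ∈ τ with x ∈ U, then check whether U ∩ (A ∖ {x}) ≠ ∅ for every such U.
  x = 10: open {10} ∋ x has {10} ∩ (A ∖ {10}) = ∅, so x is NOT a limit point.
  x = 11: open {10, 11} ∋ x has {10, 11} ∩ (A ∖ {11}) = ∅, so x is NOT a limit point.
  x = 12: open {10, 12} ∋ x has {10, 12} ∩ (A ∖ {12}) = ∅, so x is NOT a limit point.
Collecting: A' = ∅.


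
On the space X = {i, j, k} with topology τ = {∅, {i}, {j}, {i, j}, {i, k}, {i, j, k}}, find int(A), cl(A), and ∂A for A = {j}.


int(A) = {j}, cl(A) = {j}, ∂A = ∅.

Closed sets in (X, τ) are complements of opens:
  closed(X, τ) = {∅, {j}, {k}, {i, k}, {j, k}, {i, j, k}}.
int(A) = ⋃ {U ∈ τ : U ⊆ A}. Opens contained in A: ∅, {j}.
Taking the union of these: int(A) = {j}.
cl(A) = ⋂ {C closed : A ⊆ C}. Closed sets containing A: {j}, {j, k}, {i, j, k}.
Intersecting these: cl(A) = {j}.
∂A = cl(A) ∖ int(A) = {j} ∖ {j} = ∅.


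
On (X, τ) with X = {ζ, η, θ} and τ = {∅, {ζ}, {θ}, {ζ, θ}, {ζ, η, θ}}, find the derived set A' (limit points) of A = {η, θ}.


A' = {η}

For each x ∈ X, list the open sets U ∈ τ with x ∈ U, then check whether U ∩ (A ∖ {x}) ≠ ∅ for every such U.
  x = ζ: open {ζ} ∋ x has {ζ} ∩ (A ∖ {ζ}) = ∅, so x is NOT a limit point.
  x = η: opens ∋ x are {ζ, η, θ}; each meets A ∖ {η}, so x IS a limit point.
  x = θ: open {θ} ∋ x has {θ} ∩ (A ∖ {θ}) = ∅, so x is NOT a limit point.
Collecting: A' = {η}.


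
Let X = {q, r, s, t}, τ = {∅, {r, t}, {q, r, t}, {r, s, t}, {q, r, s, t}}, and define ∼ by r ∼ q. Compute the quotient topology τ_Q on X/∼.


X/∼ = {[q=r], [s], [t]}; |τ_Q| = 3.

Equivalence classes: [q=r], [s], [t].
Quotient map π: X → X/∼ sends q ↦ [q=r], r ↦ [q=r], s ↦ [s], t ↦ [t].
For each subset V ⊆ X/∼, compute π^{-1}(V) ⊆ X and check whether π^{-1}(V) ∈ τ. V is open in τ_Q iff π^{-1}(V) ∈ τ.
  V = {}: π^{-1}(V) = ∅ ∈ τ ✓.
  V = {[q=r]}: π^{-1}(V) = {q, r} ∉ τ ✗.
  V = {[s]}: π^{-1}(V) = {s} ∉ τ ✗.
  V = {[q=r], [s]}: π^{-1}(V) = {q, r, s} ∉ τ ✗.
  V = {[t]}: π^{-1}(V) = {t} ∉ τ ✗.
  V = {[q=r], [t]}: π^{-1}(V) = {q, r, t} ∈ τ ✓.
  V = {[s], [t]}: π^{-1}(V) = {s, t} ∉ τ ✗.
  V = {[q=r], [s], [t]}: π^{-1}(V) = {q, r, s, t} ∈ τ ✓.
Open sets in the quotient: τ_Q = {{}, {[q=r], [t]}, {[q=r], [s], [t]}} (3 elements).


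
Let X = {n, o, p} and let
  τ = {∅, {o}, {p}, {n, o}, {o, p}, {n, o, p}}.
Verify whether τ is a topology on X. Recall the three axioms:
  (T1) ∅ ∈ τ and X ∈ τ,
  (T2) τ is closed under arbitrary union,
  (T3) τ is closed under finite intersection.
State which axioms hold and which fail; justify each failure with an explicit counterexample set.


τ IS a topology on X.

Axiom (T1): ∅ ∈ τ? Yes; X ∈ τ? Yes.
Axiom (T2/T3): check pairwise unions and intersections of members of τ.
All pairwise intersections and unions checked — each lies in τ. Therefore τ satisfies (T1), (T2), (T3): it IS a topology on X.


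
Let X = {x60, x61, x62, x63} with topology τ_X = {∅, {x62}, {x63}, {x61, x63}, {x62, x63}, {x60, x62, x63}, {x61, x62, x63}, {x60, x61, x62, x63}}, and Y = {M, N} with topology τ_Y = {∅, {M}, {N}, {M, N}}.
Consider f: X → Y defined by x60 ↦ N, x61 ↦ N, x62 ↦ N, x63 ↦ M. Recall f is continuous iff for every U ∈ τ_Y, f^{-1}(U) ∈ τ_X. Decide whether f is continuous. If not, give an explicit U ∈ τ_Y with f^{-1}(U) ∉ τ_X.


f is NOT continuous.

Compute f^{-1}(U) for each U ∈ τ_Y:
  U = ∅: f^{-1}(U) = ∅ ∈ τ_X ✓.
  U = {M}: f^{-1}(U) = {x63} ∈ τ_X ✓.
  U = {N}: f^{-1}(U) = {x60, x61, x62} ∉ τ_X ✗.
  U = {M, N}: f^{-1}(U) = {x60, x61, x62, x63} ∈ τ_X ✓.
Found U = {N} with f^{-1}(U) = {x60, x61, x62} not in τ_X. Therefore f is NOT continuous.


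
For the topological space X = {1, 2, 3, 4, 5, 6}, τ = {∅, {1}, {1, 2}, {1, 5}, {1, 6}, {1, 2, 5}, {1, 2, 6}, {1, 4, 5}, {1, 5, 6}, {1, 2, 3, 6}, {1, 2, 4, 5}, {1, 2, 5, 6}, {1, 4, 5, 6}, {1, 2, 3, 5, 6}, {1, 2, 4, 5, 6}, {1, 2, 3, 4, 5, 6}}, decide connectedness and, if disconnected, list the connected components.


(X, τ) is connected.

Find clopen sets (U ∈ τ with X ∖ U ∈ τ):
  U = ∅, X ∖ U = {1, 2, 3, 4, 5, 6} — both open, so U is clopen.
  U = {1, 2, 3, 4, 5, 6}, X ∖ U = ∅ — both open, so U is clopen.
Only trivial clopens (∅ and X) exist, so (X, τ) is connected.
Compute connected components by grouping points that agree on all clopens:
  component: {1, 2, 3, 4, 5, 6}


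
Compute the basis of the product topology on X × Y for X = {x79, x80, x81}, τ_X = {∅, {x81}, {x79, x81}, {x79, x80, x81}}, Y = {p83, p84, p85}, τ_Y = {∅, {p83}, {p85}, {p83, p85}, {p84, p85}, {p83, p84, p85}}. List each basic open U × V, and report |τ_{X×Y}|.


Basis B = {∅ × ∅, {x81} × {p83}, {x81} × {p85}, {x79, x81} × {p83}, {x79, x81} × {p85}, {x81} × {p83, p85}, {x81} × {p84, p85}, {x79, x80, x81} × {p83}, {x79, x80, x81} × {p85}, {x81} × {p83, p84, p85}, {x79, x81} × {p83, p85}, {x79, x81} × {p84, p85}, {x79, x81} × {p83, p84, p85}, {x79, x80, x81} × {p83, p85}, {x79, x80, x81} × {p84, p85}, {x79, x80, x81} × {p83, p84, p85}}; |τ_{X×Y}| = 40.

Enumerate products U × V with U ∈ τ_X, V ∈ τ_Y (deduplicated):
  ∅ × ∅ = {} (∅)
  {x81} × {p83} = {(x81,p83)}
  {x81} × {p85} = {(x81,p85)}
  {x79, x81} × {p83} = {(x79,p83), (x81,p83)}
  {x79, x81} × {p85} = {(x79,p85), (x81,p85)}
  {x81} × {p83, p85} = {(x81,p83), (x81,p85)}
  {x81} × {p84, p85} = {(x81,p84), (x81,p85)}
  {x79, x80, x81} × {p83} = {(x79,p83), (x80,p83), (x81,p83)}
  {x79, x80, x81} × {p85} = {(x79,p85), (x80,p85), (x81,p85)}
  {x81} × {p83, p84, p85} = {(x81,p83), (x81,p84), (x81,p85)}
  {x79, x81} × {p83, p85} = {(x79,p83), (x79,p85), (x81,p83), (x81,p85)}
  {x79, x81} × {p84, p85} = {(x79,p84), (x79,p85), (x81,p84), (x81,p85)}
  {x79, x81} × {p83, p84, p85} = {(x79,p83), (x79,p84), (x79,p85), (x81,p83), (x81,p84), (x81,p85)}
  {x79, x80, x81} × {p83, p85} = {(x79,p83), (x79,p85), (x80,p83), (x80,p85), (x81,p83), (x81,p85)}
  {x79, x80, x81} × {p84, p85} = {(x79,p84), (x79,p85), (x80,p84), (x80,p85), (x81,p84), (x81,p85)}
  {x79, x80, x81} × {p83, p84, p85} = {(x79,p83), (x79,p84), (x79,p85), (x80,p83), (x80,p84), (x80,p85), (x81,p83), (x81,p84), (x81,p85)}
These 16 distinct sets form the basis B.
Close under arbitrary unions to get τ_{X×Y}; counting gives |τ_{X×Y}| = 40.


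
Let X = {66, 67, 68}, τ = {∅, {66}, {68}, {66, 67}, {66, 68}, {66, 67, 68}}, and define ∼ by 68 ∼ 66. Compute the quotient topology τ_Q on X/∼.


X/∼ = {[66=68], [67]}; |τ_Q| = 3.

Equivalence classes: [66=68], [67].
Quotient map π: X → X/∼ sends 66 ↦ [66=68], 67 ↦ [67], 68 ↦ [66=68].
For each subset V ⊆ X/∼, compute π^{-1}(V) ⊆ X and check whether π^{-1}(V) ∈ τ. V is open in τ_Q iff π^{-1}(V) ∈ τ.
  V = {}: π^{-1}(V) = ∅ ∈ τ ✓.
  V = {[66=68]}: π^{-1}(V) = {66, 68} ∈ τ ✓.
  V = {[67]}: π^{-1}(V) = {67} ∉ τ ✗.
  V = {[66=68], [67]}: π^{-1}(V) = {66, 67, 68} ∈ τ ✓.
Open sets in the quotient: τ_Q = {{}, {[66=68]}, {[66=68], [67]}} (3 elements).


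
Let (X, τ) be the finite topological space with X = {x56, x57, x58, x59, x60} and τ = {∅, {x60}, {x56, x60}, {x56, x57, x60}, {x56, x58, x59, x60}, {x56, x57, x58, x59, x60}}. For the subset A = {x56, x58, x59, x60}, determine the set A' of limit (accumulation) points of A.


A' = {x56, x57, x58, x59}

For each x ∈ X, list the open sets U ∈ τ with x ∈ U, then check whether U ∩ (A ∖ {x}) ≠ ∅ for every such U.
  x = x56: opens ∋ x are {x56, x60}, {x56, x57, x60}, {x56, x58, x59, x60}, {x56, x57, x58, x59, x60}; each meets A ∖ {x56}, so x IS a limit point.
  x = x57: opens ∋ x are {x56, x57, x60}, {x56, x57, x58, x59, x60}; each meets A ∖ {x57}, so x IS a limit point.
  x = x58: opens ∋ x are {x56, x58, x59, x60}, {x56, x57, x58, x59, x60}; each meets A ∖ {x58}, so x IS a limit point.
  x = x59: opens ∋ x are {x56, x58, x59, x60}, {x56, x57, x58, x59, x60}; each meets A ∖ {x59}, so x IS a limit point.
  x = x60: open {x60} ∋ x has {x60} ∩ (A ∖ {x60}) = ∅, so x is NOT a limit point.
Collecting: A' = {x56, x57, x58, x59}.


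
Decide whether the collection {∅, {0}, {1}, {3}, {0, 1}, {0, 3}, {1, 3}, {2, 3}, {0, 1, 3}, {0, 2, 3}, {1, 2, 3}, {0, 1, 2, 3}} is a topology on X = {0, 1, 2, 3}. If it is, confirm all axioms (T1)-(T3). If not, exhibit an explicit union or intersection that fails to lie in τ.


τ IS a topology on X.

Axiom (T1): ∅ ∈ τ? Yes; X ∈ τ? Yes.
Axiom (T2/T3): check pairwise unions and intersections of members of τ.
All pairwise intersections and unions checked — each lies in τ. Therefore τ satisfies (T1), (T2), (T3): it IS a topology on X.


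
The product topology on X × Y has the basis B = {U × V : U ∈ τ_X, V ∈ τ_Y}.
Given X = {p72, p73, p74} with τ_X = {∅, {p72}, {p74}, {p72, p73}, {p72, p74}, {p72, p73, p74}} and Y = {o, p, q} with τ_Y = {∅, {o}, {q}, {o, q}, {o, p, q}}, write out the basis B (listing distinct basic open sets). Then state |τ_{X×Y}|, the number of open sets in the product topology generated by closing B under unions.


Basis B = {∅ × ∅, {p72} × {o}, {p72} × {q}, {p74} × {o}, {p74} × {q}, {p72} × {o, q}, {p72, p73} × {o}, {p72, p74} × {o}, {p72, p73} × {q}, {p72, p74} × {q}, {p74} × {o, q}, {p72} × {o, p, q}, {p72, p73, p74} × {o}, {p72, p73, p74} × {q}, {p74} × {o, p, q}, {p72, p73} × {o, q}, {p72, p74} × {o, q}, {p72, p73} × {o, p, q}, {p72, p74} × {o, p, q}, {p72, p73, p74} × {o, q}, {p72, p73, p74} × {o, p, q}}; |τ_{X×Y}| = 70.

Enumerate products U × V with U ∈ τ_X, V ∈ τ_Y (deduplicated):
  ∅ × ∅ = {} (∅)
  {p72} × {o} = {(p72,o)}
  {p72} × {q} = {(p72,q)}
  {p74} × {o} = {(p74,o)}
  {p74} × {q} = {(p74,q)}
  {p72} × {o, q} = {(p72,o), (p72,q)}
  {p72, p73} × {o} = {(p72,o), (p73,o)}
  {p72, p74} × {o} = {(p72,o), (p74,o)}
  {p72, p73} × {q} = {(p72,q), (p73,q)}
  {p72, p74} × {q} = {(p72,q), (p74,q)}
  {p74} × {o, q} = {(p74,o), (p74,q)}
  {p72} × {o, p, q} = {(p72,o), (p72,p), (p72,q)}
  {p72, p73, p74} × {o} = {(p72,o), (p73,o), (p74,o)}
  {p72, p73, p74} × {q} = {(p72,q), (p73,q), (p74,q)}
  {p74} × {o, p, q} = {(p74,o), (p74,p), (p74,q)}
  {p72, p73} × {o, q} = {(p72,o), (p72,q), (p73,o), (p73,q)}
  {p72, p74} × {o, q} = {(p72,o), (p72,q), (p74,o), (p74,q)}
  {p72, p73} × {o, p, q} = {(p72,o), (p72,p), (p72,q), (p73,o), (p73,p), (p73,q)}
  {p72, p74} × {o, p, q} = {(p72,o), (p72,p), (p72,q), (p74,o), (p74,p), (p74,q)}
  {p72, p73, p74} × {o, q} = {(p72,o), (p72,q), (p73,o), (p73,q), (p74,o), (p74,q)}
  {p72, p73, p74} × {o, p, q} = {(p72,o), (p72,p), (p72,q), (p73,o), (p73,p), (p73,q), (p74,o), (p74,p), (p74,q)}
These 21 distinct sets form the basis B.
Close under arbitrary unions to get τ_{X×Y}; counting gives |τ_{X×Y}| = 70.


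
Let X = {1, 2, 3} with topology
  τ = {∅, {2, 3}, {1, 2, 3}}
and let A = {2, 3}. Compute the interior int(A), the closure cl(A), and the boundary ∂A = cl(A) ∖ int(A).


int(A) = {2, 3}, cl(A) = {1, 2, 3}, ∂A = {1}.

Closed sets in (X, τ) are complements of opens:
  closed(X, τ) = {∅, {1}, {1, 2, 3}}.
int(A) = ⋃ {U ∈ τ : U ⊆ A}. Opens contained in A: ∅, {2, 3}.
Taking the union of these: int(A) = {2, 3}.
cl(A) = ⋂ {C closed : A ⊆ C}. Closed sets containing A: {1, 2, 3}.
Intersecting these: cl(A) = {1, 2, 3}.
∂A = cl(A) ∖ int(A) = {1, 2, 3} ∖ {2, 3} = {1}.


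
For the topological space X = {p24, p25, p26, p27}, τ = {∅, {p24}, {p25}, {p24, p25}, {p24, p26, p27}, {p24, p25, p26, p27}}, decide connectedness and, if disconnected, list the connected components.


(X, τ) is disconnected; components = [{p25}, {p24, p26, p27}].

Find clopen sets (U ∈ τ with X ∖ U ∈ τ):
  U = ∅, X ∖ U = {p24, p25, p26, p27} — both open, so U is clopen.
  U = {p25}, X ∖ U = {p24, p26, p27} — both open, so U is clopen.
  U = {p24, p26, p27}, X ∖ U = {p25} — both open, so U is clopen.
  U = {p24, p25, p26, p27}, X ∖ U = ∅ — both open, so U is clopen.
Nontrivial clopen(s) exist: e.g. {p24, p26, p27}. So (X, τ) is disconnected.
Compute connected components by grouping points that agree on all clopens:
  component: {p25}
  component: {p24, p26, p27}


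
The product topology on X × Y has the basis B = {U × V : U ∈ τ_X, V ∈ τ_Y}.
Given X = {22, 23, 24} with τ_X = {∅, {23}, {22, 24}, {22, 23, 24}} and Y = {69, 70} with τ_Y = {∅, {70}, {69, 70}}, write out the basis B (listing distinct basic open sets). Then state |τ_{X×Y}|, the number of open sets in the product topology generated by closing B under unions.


Basis B = {∅ × ∅, {23} × {70}, {22, 24} × {70}, {23} × {69, 70}, {22, 23, 24} × {70}, {22, 24} × {69, 70}, {22, 23, 24} × {69, 70}}; |τ_{X×Y}| = 9.

Enumerate products U × V with U ∈ τ_X, V ∈ τ_Y (deduplicated):
  ∅ × ∅ = {} (∅)
  {23} × {70} = {(23,70)}
  {22, 24} × {70} = {(22,70), (24,70)}
  {23} × {69, 70} = {(23,69), (23,70)}
  {22, 23, 24} × {70} = {(22,70), (23,70), (24,70)}
  {22, 24} × {69, 70} = {(22,69), (22,70), (24,69), (24,70)}
  {22, 23, 24} × {69, 70} = {(22,69), (22,70), (23,69), (23,70), (24,69), (24,70)}
These 7 distinct sets form the basis B.
Close under arbitrary unions to get τ_{X×Y}; counting gives |τ_{X×Y}| = 9.


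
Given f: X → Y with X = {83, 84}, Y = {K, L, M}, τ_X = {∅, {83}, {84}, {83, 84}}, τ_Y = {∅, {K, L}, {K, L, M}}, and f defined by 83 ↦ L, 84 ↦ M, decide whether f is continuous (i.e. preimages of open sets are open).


f IS continuous.

Compute f^{-1}(U) for each U ∈ τ_Y:
  U = ∅: f^{-1}(U) = ∅ ∈ τ_X ✓.
  U = {K, L}: f^{-1}(U) = {83} ∈ τ_X ✓.
  U = {K, L, M}: f^{-1}(U) = {83, 84} ∈ τ_X ✓.
Every preimage lies in τ_X, so f IS continuous.


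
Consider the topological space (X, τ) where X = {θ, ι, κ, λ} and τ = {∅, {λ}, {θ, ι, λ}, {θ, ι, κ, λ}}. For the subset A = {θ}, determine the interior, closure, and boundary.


int(A) = ∅, cl(A) = {θ, ι, κ}, ∂A = {θ, ι, κ}.

Closed sets in (X, τ) are complements of opens:
  closed(X, τ) = {∅, {κ}, {θ, ι, κ}, {θ, ι, κ, λ}}.
int(A) = ⋃ {U ∈ τ : U ⊆ A}. Opens contained in A: ∅.
Taking the union of these: int(A) = ∅.
cl(A) = ⋂ {C closed : A ⊆ C}. Closed sets containing A: {θ, ι, κ}, {θ, ι, κ, λ}.
Intersecting these: cl(A) = {θ, ι, κ}.
∂A = cl(A) ∖ int(A) = {θ, ι, κ} ∖ ∅ = {θ, ι, κ}.


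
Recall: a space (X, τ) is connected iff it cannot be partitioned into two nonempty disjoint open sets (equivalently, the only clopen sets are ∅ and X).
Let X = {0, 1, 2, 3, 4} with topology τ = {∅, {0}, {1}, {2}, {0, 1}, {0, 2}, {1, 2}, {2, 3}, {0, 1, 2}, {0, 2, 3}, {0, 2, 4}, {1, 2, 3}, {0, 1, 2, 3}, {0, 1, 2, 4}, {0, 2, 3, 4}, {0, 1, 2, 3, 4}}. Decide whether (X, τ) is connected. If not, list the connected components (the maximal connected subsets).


(X, τ) is disconnected; components = [{1}, {0, 2, 3, 4}].

Find clopen sets (U ∈ τ with X ∖ U ∈ τ):
  U = ∅, X ∖ U = {0, 1, 2, 3, 4} — both open, so U is clopen.
  U = {1}, X ∖ U = {0, 2, 3, 4} — both open, so U is clopen.
  U = {0, 2, 3, 4}, X ∖ U = {1} — both open, so U is clopen.
  U = {0, 1, 2, 3, 4}, X ∖ U = ∅ — both open, so U is clopen.
Nontrivial clopen(s) exist: e.g. {0, 2, 3, 4}. So (X, τ) is disconnected.
Compute connected components by grouping points that agree on all clopens:
  component: {1}
  component: {0, 2, 3, 4}


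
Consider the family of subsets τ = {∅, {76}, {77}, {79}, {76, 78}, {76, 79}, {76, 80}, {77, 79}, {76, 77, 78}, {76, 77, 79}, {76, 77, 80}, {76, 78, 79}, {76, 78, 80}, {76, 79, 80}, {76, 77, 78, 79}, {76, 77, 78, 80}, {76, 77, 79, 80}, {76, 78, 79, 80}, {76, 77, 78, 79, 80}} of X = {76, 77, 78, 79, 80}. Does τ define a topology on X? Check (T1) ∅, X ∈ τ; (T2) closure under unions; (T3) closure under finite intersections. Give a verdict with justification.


τ is NOT a topology on X.

Axiom (T1): ∅ ∈ τ? Yes; X ∈ τ? Yes.
Axiom (T2/T3): check pairwise unions and intersections of members of τ.
Counterexample for (T2): {76} ∪ {77} = {76, 77} ∉ τ. Therefore τ is NOT a topology.


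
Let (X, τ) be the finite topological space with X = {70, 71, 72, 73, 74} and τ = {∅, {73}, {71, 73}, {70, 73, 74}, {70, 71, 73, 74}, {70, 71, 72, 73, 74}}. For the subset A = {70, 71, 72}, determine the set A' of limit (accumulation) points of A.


A' = {72, 74}

For each x ∈ X, list the open sets U ∈ τ with x ∈ U, then check whether U ∩ (A ∖ {x}) ≠ ∅ for every such U.
  x = 70: open {70, 73, 74} ∋ x has {70, 73, 74} ∩ (A ∖ {70}) = ∅, so x is NOT a limit point.
  x = 71: open {71, 73} ∋ x has {71, 73} ∩ (A ∖ {71}) = ∅, so x is NOT a limit point.
  x = 72: opens ∋ x are {70, 71, 72, 73, 74}; each meets A ∖ {72}, so x IS a limit point.
  x = 73: open {73} ∋ x has {73} ∩ (A ∖ {73}) = ∅, so x is NOT a limit point.
  x = 74: opens ∋ x are {70, 73, 74}, {70, 71, 73, 74}, {70, 71, 72, 73, 74}; each meets A ∖ {74}, so x IS a limit point.
Collecting: A' = {72, 74}.


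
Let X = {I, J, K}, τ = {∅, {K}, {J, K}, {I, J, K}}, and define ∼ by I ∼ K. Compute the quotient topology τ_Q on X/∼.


X/∼ = {[I=K], [J]}; |τ_Q| = 2.

Equivalence classes: [I=K], [J].
Quotient map π: X → X/∼ sends I ↦ [I=K], J ↦ [J], K ↦ [I=K].
For each subset V ⊆ X/∼, compute π^{-1}(V) ⊆ X and check whether π^{-1}(V) ∈ τ. V is open in τ_Q iff π^{-1}(V) ∈ τ.
  V = {}: π^{-1}(V) = ∅ ∈ τ ✓.
  V = {[I=K]}: π^{-1}(V) = {I, K} ∉ τ ✗.
  V = {[J]}: π^{-1}(V) = {J} ∉ τ ✗.
  V = {[I=K], [J]}: π^{-1}(V) = {I, J, K} ∈ τ ✓.
Open sets in the quotient: τ_Q = {{}, {[I=K], [J]}} (2 elements).


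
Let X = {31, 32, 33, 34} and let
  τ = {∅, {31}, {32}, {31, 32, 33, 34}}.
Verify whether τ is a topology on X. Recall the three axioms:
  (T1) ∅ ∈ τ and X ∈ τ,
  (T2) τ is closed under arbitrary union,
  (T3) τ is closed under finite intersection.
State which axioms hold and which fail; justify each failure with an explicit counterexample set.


τ is NOT a topology on X.

Axiom (T1): ∅ ∈ τ? Yes; X ∈ τ? Yes.
Axiom (T2/T3): check pairwise unions and intersections of members of τ.
Counterexample for (T2): {31} ∪ {32} = {31, 32} ∉ τ. Therefore τ is NOT a topology.


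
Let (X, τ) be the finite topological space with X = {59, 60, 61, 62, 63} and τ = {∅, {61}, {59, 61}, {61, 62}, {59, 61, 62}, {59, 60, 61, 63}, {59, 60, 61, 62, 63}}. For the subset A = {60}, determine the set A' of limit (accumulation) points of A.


A' = {63}

For each x ∈ X, list the open sets U ∈ τ with x ∈ U, then check whether U ∩ (A ∖ {x}) ≠ ∅ for every such U.
  x = 59: open {59, 61} ∋ x has {59, 61} ∩ (A ∖ {59}) = ∅, so x is NOT a limit point.
  x = 60: open {59, 60, 61, 63} ∋ x has {59, 60, 61, 63} ∩ (A ∖ {60}) = ∅, so x is NOT a limit point.
  x = 61: open {61} ∋ x has {61} ∩ (A ∖ {61}) = ∅, so x is NOT a limit point.
  x = 62: open {61, 62} ∋ x has {61, 62} ∩ (A ∖ {62}) = ∅, so x is NOT a limit point.
  x = 63: opens ∋ x are {59, 60, 61, 63}, {59, 60, 61, 62, 63}; each meets A ∖ {63}, so x IS a limit point.
Collecting: A' = {63}.


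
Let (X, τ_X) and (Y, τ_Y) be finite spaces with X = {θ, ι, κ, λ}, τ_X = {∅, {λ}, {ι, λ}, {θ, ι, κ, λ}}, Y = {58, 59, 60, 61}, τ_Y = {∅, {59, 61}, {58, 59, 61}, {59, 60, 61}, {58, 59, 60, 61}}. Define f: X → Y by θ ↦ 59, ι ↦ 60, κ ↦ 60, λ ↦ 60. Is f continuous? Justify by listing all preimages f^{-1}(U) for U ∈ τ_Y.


f is NOT continuous.

Compute f^{-1}(U) for each U ∈ τ_Y:
  U = ∅: f^{-1}(U) = ∅ ∈ τ_X ✓.
  U = {59, 61}: f^{-1}(U) = {θ} ∉ τ_X ✗.
  U = {58, 59, 61}: f^{-1}(U) = {θ} ∉ τ_X ✗.
  U = {59, 60, 61}: f^{-1}(U) = {θ, ι, κ, λ} ∈ τ_X ✓.
  U = {58, 59, 60, 61}: f^{-1}(U) = {θ, ι, κ, λ} ∈ τ_X ✓.
Found U = {59, 61} with f^{-1}(U) = {θ} not in τ_X. Therefore f is NOT continuous.


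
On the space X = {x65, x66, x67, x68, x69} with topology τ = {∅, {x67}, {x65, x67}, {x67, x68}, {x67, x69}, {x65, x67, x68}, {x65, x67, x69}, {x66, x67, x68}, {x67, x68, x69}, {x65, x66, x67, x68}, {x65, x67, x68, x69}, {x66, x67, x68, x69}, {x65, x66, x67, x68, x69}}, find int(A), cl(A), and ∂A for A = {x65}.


int(A) = ∅, cl(A) = {x65}, ∂A = {x65}.

Closed sets in (X, τ) are complements of opens:
  closed(X, τ) = {∅, {x65}, {x66}, {x69}, {x65, x66}, {x65, x69}, {x66, x68}, {x66, x69}, {x65, x66, x68}, {x65, x66, x69}, {x66, x68, x69}, {x65, x66, x68, x69}, {x65, x66, x67, x68, x69}}.
int(A) = ⋃ {U ∈ τ : U ⊆ A}. Opens contained in A: ∅.
Taking the union of these: int(A) = ∅.
cl(A) = ⋂ {C closed : A ⊆ C}. Closed sets containing A: {x65}, {x65, x66}, {x65, x69}, {x65, x66, x68}, {x65, x66, x69}, {x65, x66, x68, x69}, {x65, x66, x67, x68, x69}.
Intersecting these: cl(A) = {x65}.
∂A = cl(A) ∖ int(A) = {x65} ∖ ∅ = {x65}.


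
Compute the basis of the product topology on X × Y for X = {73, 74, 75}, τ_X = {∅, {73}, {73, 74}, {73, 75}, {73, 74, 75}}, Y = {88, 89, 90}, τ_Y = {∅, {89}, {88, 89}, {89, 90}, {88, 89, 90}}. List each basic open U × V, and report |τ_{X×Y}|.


Basis B = {∅ × ∅, {73} × {89}, {73} × {88, 89}, {73} × {89, 90}, {73, 74} × {89}, {73, 75} × {89}, {73} × {88, 89, 90}, {73, 74, 75} × {89}, {73, 74} × {88, 89}, {73, 75} × {88, 89}, {73, 74} × {89, 90}, {73, 75} × {89, 90}, {73, 74} × {88, 89, 90}, {73, 75} × {88, 89, 90}, {73, 74, 75} × {88, 89}, {73, 74, 75} × {89, 90}, {73, 74, 75} × {88, 89, 90}}; |τ_{X×Y}| = 48.

Enumerate products U × V with U ∈ τ_X, V ∈ τ_Y (deduplicated):
  ∅ × ∅ = {} (∅)
  {73} × {89} = {(73,89)}
  {73} × {88, 89} = {(73,88), (73,89)}
  {73} × {89, 90} = {(73,89), (73,90)}
  {73, 74} × {89} = {(73,89), (74,89)}
  {73, 75} × {89} = {(73,89), (75,89)}
  {73} × {88, 89, 90} = {(73,88), (73,89), (73,90)}
  {73, 74, 75} × {89} = {(73,89), (74,89), (75,89)}
  {73, 74} × {88, 89} = {(73,88), (73,89), (74,88), (74,89)}
  {73, 75} × {88, 89} = {(73,88), (73,89), (75,88), (75,89)}
  {73, 74} × {89, 90} = {(73,89), (73,90), (74,89), (74,90)}
  {73, 75} × {89, 90} = {(73,89), (73,90), (75,89), (75,90)}
  {73, 74} × {88, 89, 90} = {(73,88), (73,89), (73,90), (74,88), (74,89), (74,90)}
  {73, 75} × {88, 89, 90} = {(73,88), (73,89), (73,90), (75,88), (75,89), (75,90)}
  {73, 74, 75} × {88, 89} = {(73,88), (73,89), (74,88), (74,89), (75,88), (75,89)}
  {73, 74, 75} × {89, 90} = {(73,89), (73,90), (74,89), (74,90), (75,89), (75,90)}
  {73, 74, 75} × {88, 89, 90} = {(73,88), (73,89), (73,90), (74,88), (74,89), (74,90), (75,88), (75,89), (75,90)}
These 17 distinct sets form the basis B.
Close under arbitrary unions to get τ_{X×Y}; counting gives |τ_{X×Y}| = 48.


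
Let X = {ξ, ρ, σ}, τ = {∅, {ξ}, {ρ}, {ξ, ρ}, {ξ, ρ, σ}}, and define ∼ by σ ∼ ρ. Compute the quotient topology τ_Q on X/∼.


X/∼ = {[ξ], [ρ=σ]}; |τ_Q| = 3.

Equivalence classes: [ξ], [ρ=σ].
Quotient map π: X → X/∼ sends ξ ↦ [ξ], ρ ↦ [ρ=σ], σ ↦ [ρ=σ].
For each subset V ⊆ X/∼, compute π^{-1}(V) ⊆ X and check whether π^{-1}(V) ∈ τ. V is open in τ_Q iff π^{-1}(V) ∈ τ.
  V = {}: π^{-1}(V) = ∅ ∈ τ ✓.
  V = {[ξ]}: π^{-1}(V) = {ξ} ∈ τ ✓.
  V = {[ρ=σ]}: π^{-1}(V) = {ρ, σ} ∉ τ ✗.
  V = {[ξ], [ρ=σ]}: π^{-1}(V) = {ξ, ρ, σ} ∈ τ ✓.
Open sets in the quotient: τ_Q = {{}, {[ξ]}, {[ξ], [ρ=σ]}} (3 elements).


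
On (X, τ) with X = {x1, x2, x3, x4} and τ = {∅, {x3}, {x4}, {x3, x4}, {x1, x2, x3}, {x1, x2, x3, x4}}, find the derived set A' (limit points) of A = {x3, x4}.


A' = {x1, x2}

For each x ∈ X, list the open sets U ∈ τ with x ∈ U, then check whether U ∩ (A ∖ {x}) ≠ ∅ for every such U.
  x = x1: opens ∋ x are {x1, x2, x3}, {x1, x2, x3, x4}; each meets A ∖ {x1}, so x IS a limit point.
  x = x2: opens ∋ x are {x1, x2, x3}, {x1, x2, x3, x4}; each meets A ∖ {x2}, so x IS a limit point.
  x = x3: open {x3} ∋ x has {x3} ∩ (A ∖ {x3}) = ∅, so x is NOT a limit point.
  x = x4: open {x4} ∋ x has {x4} ∩ (A ∖ {x4}) = ∅, so x is NOT a limit point.
Collecting: A' = {x1, x2}.


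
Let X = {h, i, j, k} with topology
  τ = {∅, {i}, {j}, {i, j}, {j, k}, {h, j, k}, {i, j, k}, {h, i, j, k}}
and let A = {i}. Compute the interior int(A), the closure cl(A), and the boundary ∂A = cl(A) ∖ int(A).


int(A) = {i}, cl(A) = {i}, ∂A = ∅.

Closed sets in (X, τ) are complements of opens:
  closed(X, τ) = {∅, {h}, {i}, {h, i}, {h, k}, {h, i, k}, {h, j, k}, {h, i, j, k}}.
int(A) = ⋃ {U ∈ τ : U ⊆ A}. Opens contained in A: ∅, {i}.
Taking the union of these: int(A) = {i}.
cl(A) = ⋂ {C closed : A ⊆ C}. Closed sets containing A: {i}, {h, i}, {h, i, k}, {h, i, j, k}.
Intersecting these: cl(A) = {i}.
∂A = cl(A) ∖ int(A) = {i} ∖ {i} = ∅.


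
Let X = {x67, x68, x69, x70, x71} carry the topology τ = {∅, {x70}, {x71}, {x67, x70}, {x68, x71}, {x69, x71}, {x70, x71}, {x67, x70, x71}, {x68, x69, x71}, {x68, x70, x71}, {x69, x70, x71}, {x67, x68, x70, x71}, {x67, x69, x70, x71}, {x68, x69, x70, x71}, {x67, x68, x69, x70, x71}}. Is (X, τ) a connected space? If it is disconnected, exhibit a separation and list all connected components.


(X, τ) is disconnected; components = [{x67, x70}, {x68, x69, x71}].

Find clopen sets (U ∈ τ with X ∖ U ∈ τ):
  U = ∅, X ∖ U = {x67, x68, x69, x70, x71} — both open, so U is clopen.
  U = {x67, x70}, X ∖ U = {x68, x69, x71} — both open, so U is clopen.
  U = {x68, x69, x71}, X ∖ U = {x67, x70} — both open, so U is clopen.
  U = {x67, x68, x69, x70, x71}, X ∖ U = ∅ — both open, so U is clopen.
Nontrivial clopen(s) exist: e.g. {x67, x70}. So (X, τ) is disconnected.
Compute connected components by grouping points that agree on all clopens:
  component: {x67, x70}
  component: {x68, x69, x71}


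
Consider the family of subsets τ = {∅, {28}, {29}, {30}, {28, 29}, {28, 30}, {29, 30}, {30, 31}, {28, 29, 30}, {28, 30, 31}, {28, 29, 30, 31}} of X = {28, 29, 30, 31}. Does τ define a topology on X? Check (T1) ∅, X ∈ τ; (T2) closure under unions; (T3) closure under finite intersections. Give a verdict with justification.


τ is NOT a topology on X.

Axiom (T1): ∅ ∈ τ? Yes; X ∈ τ? Yes.
Axiom (T2/T3): check pairwise unions and intersections of members of τ.
Counterexample for (T2): {29} ∪ {30, 31} = {29, 30, 31} ∉ τ. Therefore τ is NOT a topology.


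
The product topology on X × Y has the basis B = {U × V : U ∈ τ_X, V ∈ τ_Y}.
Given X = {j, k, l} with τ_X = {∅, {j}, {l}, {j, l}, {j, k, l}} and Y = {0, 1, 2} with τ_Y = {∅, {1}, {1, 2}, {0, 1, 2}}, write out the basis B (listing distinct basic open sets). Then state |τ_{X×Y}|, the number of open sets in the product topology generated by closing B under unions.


Basis B = {∅ × ∅, {j} × {1}, {l} × {1}, {j} × {1, 2}, {j, l} × {1}, {l} × {1, 2}, {j} × {0, 1, 2}, {j, k, l} × {1}, {l} × {0, 1, 2}, {j, l} × {1, 2}, {j, l} × {0, 1, 2}, {j, k, l} × {1, 2}, {j, k, l} × {0, 1, 2}}; |τ_{X×Y}| = 30.

Enumerate products U × V with U ∈ τ_X, V ∈ τ_Y (deduplicated):
  ∅ × ∅ = {} (∅)
  {j} × {1} = {(j,1)}
  {l} × {1} = {(l,1)}
  {j} × {1, 2} = {(j,1), (j,2)}
  {j, l} × {1} = {(j,1), (l,1)}
  {l} × {1, 2} = {(l,1), (l,2)}
  {j} × {0, 1, 2} = {(j,0), (j,1), (j,2)}
  {j, k, l} × {1} = {(j,1), (k,1), (l,1)}
  {l} × {0, 1, 2} = {(l,0), (l,1), (l,2)}
  {j, l} × {1, 2} = {(j,1), (j,2), (l,1), (l,2)}
  {j, l} × {0, 1, 2} = {(j,0), (j,1), (j,2), (l,0), (l,1), (l,2)}
  {j, k, l} × {1, 2} = {(j,1), (j,2), (k,1), (k,2), (l,1), (l,2)}
  {j, k, l} × {0, 1, 2} = {(j,0), (j,1), (j,2), (k,0), (k,1), (k,2), (l,0), (l,1), (l,2)}
These 13 distinct sets form the basis B.
Close under arbitrary unions to get τ_{X×Y}; counting gives |τ_{X×Y}| = 30.


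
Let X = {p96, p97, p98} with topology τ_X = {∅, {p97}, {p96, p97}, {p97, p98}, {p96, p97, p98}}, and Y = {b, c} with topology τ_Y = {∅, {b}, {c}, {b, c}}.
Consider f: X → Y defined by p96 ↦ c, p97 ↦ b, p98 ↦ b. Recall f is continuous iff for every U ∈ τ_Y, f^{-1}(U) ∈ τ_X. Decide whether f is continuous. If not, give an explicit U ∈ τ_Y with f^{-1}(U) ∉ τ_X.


f is NOT continuous.

Compute f^{-1}(U) for each U ∈ τ_Y:
  U = ∅: f^{-1}(U) = ∅ ∈ τ_X ✓.
  U = {b}: f^{-1}(U) = {p97, p98} ∈ τ_X ✓.
  U = {c}: f^{-1}(U) = {p96} ∉ τ_X ✗.
  U = {b, c}: f^{-1}(U) = {p96, p97, p98} ∈ τ_X ✓.
Found U = {c} with f^{-1}(U) = {p96} not in τ_X. Therefore f is NOT continuous.


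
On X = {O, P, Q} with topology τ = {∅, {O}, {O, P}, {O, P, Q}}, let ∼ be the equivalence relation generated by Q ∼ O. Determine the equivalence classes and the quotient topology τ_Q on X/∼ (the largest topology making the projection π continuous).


X/∼ = {[O=Q], [P]}; |τ_Q| = 2.

Equivalence classes: [O=Q], [P].
Quotient map π: X → X/∼ sends O ↦ [O=Q], P ↦ [P], Q ↦ [O=Q].
For each subset V ⊆ X/∼, compute π^{-1}(V) ⊆ X and check whether π^{-1}(V) ∈ τ. V is open in τ_Q iff π^{-1}(V) ∈ τ.
  V = {}: π^{-1}(V) = ∅ ∈ τ ✓.
  V = {[O=Q]}: π^{-1}(V) = {O, Q} ∉ τ ✗.
  V = {[P]}: π^{-1}(V) = {P} ∉ τ ✗.
  V = {[O=Q], [P]}: π^{-1}(V) = {O, P, Q} ∈ τ ✓.
Open sets in the quotient: τ_Q = {{}, {[O=Q], [P]}} (2 elements).


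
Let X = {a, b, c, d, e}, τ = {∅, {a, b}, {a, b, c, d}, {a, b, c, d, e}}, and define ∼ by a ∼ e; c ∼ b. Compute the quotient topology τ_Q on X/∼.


X/∼ = {[a=e], [b=c], [d]}; |τ_Q| = 2.

Equivalence classes: [a=e], [b=c], [d].
Quotient map π: X → X/∼ sends a ↦ [a=e], b ↦ [b=c], c ↦ [b=c], d ↦ [d], e ↦ [a=e].
For each subset V ⊆ X/∼, compute π^{-1}(V) ⊆ X and check whether π^{-1}(V) ∈ τ. V is open in τ_Q iff π^{-1}(V) ∈ τ.
  V = {}: π^{-1}(V) = ∅ ∈ τ ✓.
  V = {[a=e]}: π^{-1}(V) = {a, e} ∉ τ ✗.
  V = {[b=c]}: π^{-1}(V) = {b, c} ∉ τ ✗.
  V = {[a=e], [b=c]}: π^{-1}(V) = {a, b, c, e} ∉ τ ✗.
  V = {[d]}: π^{-1}(V) = {d} ∉ τ ✗.
  V = {[a=e], [d]}: π^{-1}(V) = {a, d, e} ∉ τ ✗.
  V = {[b=c], [d]}: π^{-1}(V) = {b, c, d} ∉ τ ✗.
  V = {[a=e], [b=c], [d]}: π^{-1}(V) = {a, b, c, d, e} ∈ τ ✓.
Open sets in the quotient: τ_Q = {{}, {[a=e], [b=c], [d]}} (2 elements).


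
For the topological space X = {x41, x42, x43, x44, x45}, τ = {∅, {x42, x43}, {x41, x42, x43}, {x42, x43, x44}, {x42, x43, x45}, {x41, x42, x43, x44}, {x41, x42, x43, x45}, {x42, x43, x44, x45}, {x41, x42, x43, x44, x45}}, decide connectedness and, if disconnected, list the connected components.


(X, τ) is connected.

Find clopen sets (U ∈ τ with X ∖ U ∈ τ):
  U = ∅, X ∖ U = {x41, x42, x43, x44, x45} — both open, so U is clopen.
  U = {x41, x42, x43, x44, x45}, X ∖ U = ∅ — both open, so U is clopen.
Only trivial clopens (∅ and X) exist, so (X, τ) is connected.
Compute connected components by grouping points that agree on all clopens:
  component: {x41, x42, x43, x44, x45}
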